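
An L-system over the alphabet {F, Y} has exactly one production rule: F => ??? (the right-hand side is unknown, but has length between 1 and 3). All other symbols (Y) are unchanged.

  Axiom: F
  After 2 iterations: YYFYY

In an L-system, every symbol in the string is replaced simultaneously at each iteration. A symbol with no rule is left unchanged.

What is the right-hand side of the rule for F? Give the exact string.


Trying F => YFY:
  Step 0: F
  Step 1: YFY
  Step 2: YYFYY
Matches the given result.

Answer: YFY


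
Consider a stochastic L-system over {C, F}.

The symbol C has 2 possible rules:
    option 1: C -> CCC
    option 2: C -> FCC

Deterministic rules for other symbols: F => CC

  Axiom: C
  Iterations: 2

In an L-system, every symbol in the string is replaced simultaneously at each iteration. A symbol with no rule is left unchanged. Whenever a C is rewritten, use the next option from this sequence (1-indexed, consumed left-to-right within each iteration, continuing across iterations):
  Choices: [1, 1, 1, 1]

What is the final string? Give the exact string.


Step 0: C
Step 1: CCC  (used choices [1])
Step 2: CCCCCCCCC  (used choices [1, 1, 1])

Answer: CCCCCCCCC


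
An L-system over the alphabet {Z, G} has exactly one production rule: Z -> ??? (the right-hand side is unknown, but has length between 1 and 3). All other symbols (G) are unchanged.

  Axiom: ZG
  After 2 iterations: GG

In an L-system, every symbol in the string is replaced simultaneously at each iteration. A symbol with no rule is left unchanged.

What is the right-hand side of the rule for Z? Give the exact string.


Trying Z -> G:
  Step 0: ZG
  Step 1: GG
  Step 2: GG
Matches the given result.

Answer: G


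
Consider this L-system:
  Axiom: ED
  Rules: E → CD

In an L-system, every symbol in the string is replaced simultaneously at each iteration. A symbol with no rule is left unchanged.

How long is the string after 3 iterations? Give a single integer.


Step 0: length = 2
Step 1: length = 3
Step 2: length = 3
Step 3: length = 3

Answer: 3


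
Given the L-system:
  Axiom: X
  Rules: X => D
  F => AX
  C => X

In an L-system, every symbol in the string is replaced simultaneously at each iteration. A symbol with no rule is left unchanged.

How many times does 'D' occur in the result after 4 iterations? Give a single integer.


Answer: 1

Derivation:
Step 0: X  (0 'D')
Step 1: D  (1 'D')
Step 2: D  (1 'D')
Step 3: D  (1 'D')
Step 4: D  (1 'D')


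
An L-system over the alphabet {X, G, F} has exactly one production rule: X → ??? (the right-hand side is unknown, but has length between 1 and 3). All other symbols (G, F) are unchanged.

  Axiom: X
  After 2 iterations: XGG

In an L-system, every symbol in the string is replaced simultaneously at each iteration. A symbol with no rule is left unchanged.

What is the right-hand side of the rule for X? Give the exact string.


Trying X → XG:
  Step 0: X
  Step 1: XG
  Step 2: XGG
Matches the given result.

Answer: XG


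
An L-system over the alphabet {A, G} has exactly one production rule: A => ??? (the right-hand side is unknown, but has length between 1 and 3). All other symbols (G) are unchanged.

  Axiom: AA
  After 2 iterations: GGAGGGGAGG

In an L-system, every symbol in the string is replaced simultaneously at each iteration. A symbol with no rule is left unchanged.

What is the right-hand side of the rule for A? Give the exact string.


Trying A => GAG:
  Step 0: AA
  Step 1: GAGGAG
  Step 2: GGAGGGGAGG
Matches the given result.

Answer: GAG


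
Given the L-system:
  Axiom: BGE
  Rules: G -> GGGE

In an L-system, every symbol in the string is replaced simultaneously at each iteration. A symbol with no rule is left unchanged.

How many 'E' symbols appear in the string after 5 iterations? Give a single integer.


Step 0: BGE  (1 'E')
Step 1: BGGGEE  (2 'E')
Step 2: BGGGEGGGEGGGEEE  (5 'E')
Step 3: BGGGEGGGEGGGEEGGGEGGGEGGGEEGGGEGGGEGGGEEEE  (14 'E')
Step 4: BGGGEGGGEGGGEEGGGEGGGEGGGEEGGGEGGGEGGGEEEGGGEGGGEGGGEEGGGEGGGEGGGEEGGGEGGGEGGGEEEGGGEGGGEGGGEEGGGEGGGEGGGEEGGGEGGGEGGGEEEEE  (41 'E')
Step 5: BGGGEGGGEGGGEEGGGEGGGEGGGEEGGGEGGGEGGGEEEGGGEGGGEGGGEEGGGEGGGEGGGEEGGGEGGGEGGGEEEGGGEGGGEGGGEEGGGEGGGEGGGEEGGGEGGGEGGGEEEEGGGEGGGEGGGEEGGGEGGGEGGGEEGGGEGGGEGGGEEEGGGEGGGEGGGEEGGGEGGGEGGGEEGGGEGGGEGGGEEEGGGEGGGEGGGEEGGGEGGGEGGGEEGGGEGGGEGGGEEEEGGGEGGGEGGGEEGGGEGGGEGGGEEGGGEGGGEGGGEEEGGGEGGGEGGGEEGGGEGGGEGGGEEGGGEGGGEGGGEEEGGGEGGGEGGGEEGGGEGGGEGGGEEGGGEGGGEGGGEEEEEE  (122 'E')

Answer: 122


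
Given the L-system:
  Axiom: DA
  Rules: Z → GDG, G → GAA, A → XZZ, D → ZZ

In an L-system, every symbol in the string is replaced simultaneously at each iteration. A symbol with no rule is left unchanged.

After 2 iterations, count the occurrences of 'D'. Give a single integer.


Step 0: DA  (1 'D')
Step 1: ZZXZZ  (0 'D')
Step 2: GDGGDGXGDGGDG  (4 'D')

Answer: 4


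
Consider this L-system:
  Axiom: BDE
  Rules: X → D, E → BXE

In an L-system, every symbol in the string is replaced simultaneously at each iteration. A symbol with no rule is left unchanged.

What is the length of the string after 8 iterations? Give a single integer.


Step 0: length = 3
Step 1: length = 5
Step 2: length = 7
Step 3: length = 9
Step 4: length = 11
Step 5: length = 13
Step 6: length = 15
Step 7: length = 17
Step 8: length = 19

Answer: 19


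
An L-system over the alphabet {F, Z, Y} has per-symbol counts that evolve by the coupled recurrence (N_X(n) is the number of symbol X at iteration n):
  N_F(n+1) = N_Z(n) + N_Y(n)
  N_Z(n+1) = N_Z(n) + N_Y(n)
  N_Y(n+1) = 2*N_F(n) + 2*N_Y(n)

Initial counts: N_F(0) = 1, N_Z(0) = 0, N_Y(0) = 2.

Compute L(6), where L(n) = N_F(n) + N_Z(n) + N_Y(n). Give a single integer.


Answer: 2592

Derivation:
Step 0: N_F=1, N_Z=0, N_Y=2, L=3
Step 1: N_F=2, N_Z=2, N_Y=6, L=10
Step 2: N_F=8, N_Z=8, N_Y=16, L=32
Step 3: N_F=24, N_Z=24, N_Y=48, L=96
Step 4: N_F=72, N_Z=72, N_Y=144, L=288
Step 5: N_F=216, N_Z=216, N_Y=432, L=864
Step 6: N_F=648, N_Z=648, N_Y=1296, L=2592


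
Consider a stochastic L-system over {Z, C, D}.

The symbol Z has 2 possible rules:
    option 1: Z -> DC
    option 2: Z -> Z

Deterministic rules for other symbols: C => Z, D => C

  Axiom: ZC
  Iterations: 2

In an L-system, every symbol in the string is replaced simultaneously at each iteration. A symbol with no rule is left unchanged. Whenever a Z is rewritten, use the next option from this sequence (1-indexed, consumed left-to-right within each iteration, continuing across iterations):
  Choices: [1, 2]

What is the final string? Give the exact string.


Answer: CZZ

Derivation:
Step 0: ZC
Step 1: DCZ  (used choices [1])
Step 2: CZZ  (used choices [2])


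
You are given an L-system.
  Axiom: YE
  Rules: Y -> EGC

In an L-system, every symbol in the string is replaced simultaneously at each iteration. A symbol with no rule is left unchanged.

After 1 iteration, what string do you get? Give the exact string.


Answer: EGCE

Derivation:
Step 0: YE
Step 1: EGCE


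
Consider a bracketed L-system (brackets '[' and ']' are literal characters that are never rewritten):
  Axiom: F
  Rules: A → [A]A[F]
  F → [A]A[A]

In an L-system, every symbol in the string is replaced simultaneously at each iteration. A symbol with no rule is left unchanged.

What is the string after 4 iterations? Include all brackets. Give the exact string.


Step 0: F
Step 1: [A]A[A]
Step 2: [[A]A[F]][A]A[F][[A]A[F]]
Step 3: [[[A]A[F]][A]A[F][[A]A[A]]][[A]A[F]][A]A[F][[A]A[A]][[[A]A[F]][A]A[F][[A]A[A]]]
Step 4: [[[[A]A[F]][A]A[F][[A]A[A]]][[A]A[F]][A]A[F][[A]A[A]][[[A]A[F]][A]A[F][[A]A[F]]]][[[A]A[F]][A]A[F][[A]A[A]]][[A]A[F]][A]A[F][[A]A[A]][[[A]A[F]][A]A[F][[A]A[F]]][[[[A]A[F]][A]A[F][[A]A[A]]][[A]A[F]][A]A[F][[A]A[A]][[[A]A[F]][A]A[F][[A]A[F]]]]

Answer: [[[[A]A[F]][A]A[F][[A]A[A]]][[A]A[F]][A]A[F][[A]A[A]][[[A]A[F]][A]A[F][[A]A[F]]]][[[A]A[F]][A]A[F][[A]A[A]]][[A]A[F]][A]A[F][[A]A[A]][[[A]A[F]][A]A[F][[A]A[F]]][[[[A]A[F]][A]A[F][[A]A[A]]][[A]A[F]][A]A[F][[A]A[A]][[[A]A[F]][A]A[F][[A]A[F]]]]


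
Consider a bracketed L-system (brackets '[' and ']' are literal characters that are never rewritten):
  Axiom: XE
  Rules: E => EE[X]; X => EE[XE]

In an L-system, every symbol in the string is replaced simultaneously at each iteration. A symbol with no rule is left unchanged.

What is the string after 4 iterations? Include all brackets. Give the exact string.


Answer: EE[X]EE[X][EE[XE]]EE[X]EE[X][EE[XE]][EE[X]EE[X][EE[XE]EE[X]]]EE[X]EE[X][EE[XE]]EE[X]EE[X][EE[XE]][EE[X]EE[X][EE[XE]EE[X]]][EE[X]EE[X][EE[XE]]EE[X]EE[X][EE[XE]][EE[X]EE[X][EE[XE]EE[X]]EE[X]EE[X][EE[XE]]]EE[X]EE[X][EE[XE]]EE[X]EE[X][EE[XE]][EE[X]EE[X][EE[XE]EE[X]]]]EE[X]EE[X][EE[XE]]EE[X]EE[X][EE[XE]][EE[X]EE[X][EE[XE]EE[X]]]EE[X]EE[X][EE[XE]]EE[X]EE[X][EE[XE]][EE[X]EE[X][EE[XE]EE[X]]][EE[X]EE[X][EE[XE]]EE[X]EE[X][EE[XE]][EE[X]EE[X][EE[XE]EE[X]]EE[X]EE[X][EE[XE]]]]

Derivation:
Step 0: XE
Step 1: EE[XE]EE[X]
Step 2: EE[X]EE[X][EE[XE]EE[X]]EE[X]EE[X][EE[XE]]
Step 3: EE[X]EE[X][EE[XE]]EE[X]EE[X][EE[XE]][EE[X]EE[X][EE[XE]EE[X]]EE[X]EE[X][EE[XE]]]EE[X]EE[X][EE[XE]]EE[X]EE[X][EE[XE]][EE[X]EE[X][EE[XE]EE[X]]]
Step 4: EE[X]EE[X][EE[XE]]EE[X]EE[X][EE[XE]][EE[X]EE[X][EE[XE]EE[X]]]EE[X]EE[X][EE[XE]]EE[X]EE[X][EE[XE]][EE[X]EE[X][EE[XE]EE[X]]][EE[X]EE[X][EE[XE]]EE[X]EE[X][EE[XE]][EE[X]EE[X][EE[XE]EE[X]]EE[X]EE[X][EE[XE]]]EE[X]EE[X][EE[XE]]EE[X]EE[X][EE[XE]][EE[X]EE[X][EE[XE]EE[X]]]]EE[X]EE[X][EE[XE]]EE[X]EE[X][EE[XE]][EE[X]EE[X][EE[XE]EE[X]]]EE[X]EE[X][EE[XE]]EE[X]EE[X][EE[XE]][EE[X]EE[X][EE[XE]EE[X]]][EE[X]EE[X][EE[XE]]EE[X]EE[X][EE[XE]][EE[X]EE[X][EE[XE]EE[X]]EE[X]EE[X][EE[XE]]]]


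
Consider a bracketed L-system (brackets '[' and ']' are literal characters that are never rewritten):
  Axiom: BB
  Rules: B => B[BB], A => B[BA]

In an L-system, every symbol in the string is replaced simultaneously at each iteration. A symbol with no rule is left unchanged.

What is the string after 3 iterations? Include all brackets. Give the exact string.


Answer: B[BB][B[BB]B[BB]][B[BB][B[BB]B[BB]]B[BB][B[BB]B[BB]]]B[BB][B[BB]B[BB]][B[BB][B[BB]B[BB]]B[BB][B[BB]B[BB]]]

Derivation:
Step 0: BB
Step 1: B[BB]B[BB]
Step 2: B[BB][B[BB]B[BB]]B[BB][B[BB]B[BB]]
Step 3: B[BB][B[BB]B[BB]][B[BB][B[BB]B[BB]]B[BB][B[BB]B[BB]]]B[BB][B[BB]B[BB]][B[BB][B[BB]B[BB]]B[BB][B[BB]B[BB]]]


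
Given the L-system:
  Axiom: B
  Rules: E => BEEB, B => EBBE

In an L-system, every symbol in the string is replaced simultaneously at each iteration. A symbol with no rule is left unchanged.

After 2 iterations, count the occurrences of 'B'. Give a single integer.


Step 0: B  (1 'B')
Step 1: EBBE  (2 'B')
Step 2: BEEBEBBEEBBEBEEB  (8 'B')

Answer: 8


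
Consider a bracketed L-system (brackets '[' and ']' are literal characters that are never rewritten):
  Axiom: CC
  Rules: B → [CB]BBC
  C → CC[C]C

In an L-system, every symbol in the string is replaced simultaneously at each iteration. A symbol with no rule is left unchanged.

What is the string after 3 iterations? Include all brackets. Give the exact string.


Step 0: CC
Step 1: CC[C]CCC[C]C
Step 2: CC[C]CCC[C]C[CC[C]C]CC[C]CCC[C]CCC[C]C[CC[C]C]CC[C]C
Step 3: CC[C]CCC[C]C[CC[C]C]CC[C]CCC[C]CCC[C]C[CC[C]C]CC[C]C[CC[C]CCC[C]C[CC[C]C]CC[C]C]CC[C]CCC[C]C[CC[C]C]CC[C]CCC[C]CCC[C]C[CC[C]C]CC[C]CCC[C]CCC[C]C[CC[C]C]CC[C]C[CC[C]CCC[C]C[CC[C]C]CC[C]C]CC[C]CCC[C]C[CC[C]C]CC[C]C

Answer: CC[C]CCC[C]C[CC[C]C]CC[C]CCC[C]CCC[C]C[CC[C]C]CC[C]C[CC[C]CCC[C]C[CC[C]C]CC[C]C]CC[C]CCC[C]C[CC[C]C]CC[C]CCC[C]CCC[C]C[CC[C]C]CC[C]CCC[C]CCC[C]C[CC[C]C]CC[C]C[CC[C]CCC[C]C[CC[C]C]CC[C]C]CC[C]CCC[C]C[CC[C]C]CC[C]C


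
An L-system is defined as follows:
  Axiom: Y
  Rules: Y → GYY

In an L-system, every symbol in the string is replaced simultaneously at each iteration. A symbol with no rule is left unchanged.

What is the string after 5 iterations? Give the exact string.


Step 0: Y
Step 1: GYY
Step 2: GGYYGYY
Step 3: GGGYYGYYGGYYGYY
Step 4: GGGGYYGYYGGYYGYYGGGYYGYYGGYYGYY
Step 5: GGGGGYYGYYGGYYGYYGGGYYGYYGGYYGYYGGGGYYGYYGGYYGYYGGGYYGYYGGYYGYY

Answer: GGGGGYYGYYGGYYGYYGGGYYGYYGGYYGYYGGGGYYGYYGGYYGYYGGGYYGYYGGYYGYY


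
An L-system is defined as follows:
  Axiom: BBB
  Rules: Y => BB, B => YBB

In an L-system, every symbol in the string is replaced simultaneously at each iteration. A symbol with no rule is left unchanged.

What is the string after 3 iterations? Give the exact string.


Step 0: BBB
Step 1: YBBYBBYBB
Step 2: BBYBBYBBBBYBBYBBBBYBBYBB
Step 3: YBBYBBBBYBBYBBBBYBBYBBYBBYBBBBYBBYBBBBYBBYBBYBBYBBBBYBBYBBBBYBBYBB

Answer: YBBYBBBBYBBYBBBBYBBYBBYBBYBBBBYBBYBBBBYBBYBBYBBYBBBBYBBYBBBBYBBYBB


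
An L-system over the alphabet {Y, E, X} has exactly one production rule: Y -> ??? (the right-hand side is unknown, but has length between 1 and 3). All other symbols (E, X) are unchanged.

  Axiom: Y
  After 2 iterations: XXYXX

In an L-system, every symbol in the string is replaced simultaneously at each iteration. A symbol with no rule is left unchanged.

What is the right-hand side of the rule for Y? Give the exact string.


Trying Y -> XYX:
  Step 0: Y
  Step 1: XYX
  Step 2: XXYXX
Matches the given result.

Answer: XYX


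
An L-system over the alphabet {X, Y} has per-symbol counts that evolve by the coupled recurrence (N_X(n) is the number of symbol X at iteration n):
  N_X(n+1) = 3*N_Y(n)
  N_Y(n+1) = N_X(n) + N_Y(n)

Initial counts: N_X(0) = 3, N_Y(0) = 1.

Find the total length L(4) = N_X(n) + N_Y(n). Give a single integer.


Step 0: N_X=3, N_Y=1, L=4
Step 1: N_X=3, N_Y=4, L=7
Step 2: N_X=12, N_Y=7, L=19
Step 3: N_X=21, N_Y=19, L=40
Step 4: N_X=57, N_Y=40, L=97

Answer: 97


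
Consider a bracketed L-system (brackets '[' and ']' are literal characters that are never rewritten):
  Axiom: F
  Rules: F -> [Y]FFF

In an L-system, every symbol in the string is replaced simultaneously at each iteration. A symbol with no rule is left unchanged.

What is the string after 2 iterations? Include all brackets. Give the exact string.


Answer: [Y][Y]FFF[Y]FFF[Y]FFF

Derivation:
Step 0: F
Step 1: [Y]FFF
Step 2: [Y][Y]FFF[Y]FFF[Y]FFF


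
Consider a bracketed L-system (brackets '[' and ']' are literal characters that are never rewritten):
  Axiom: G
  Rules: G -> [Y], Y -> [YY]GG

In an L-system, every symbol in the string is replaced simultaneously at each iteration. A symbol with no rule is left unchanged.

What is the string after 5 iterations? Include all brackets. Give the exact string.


Step 0: G
Step 1: [Y]
Step 2: [[YY]GG]
Step 3: [[[YY]GG[YY]GG][Y][Y]]
Step 4: [[[[YY]GG[YY]GG][Y][Y][[YY]GG[YY]GG][Y][Y]][[YY]GG][[YY]GG]]
Step 5: [[[[[YY]GG[YY]GG][Y][Y][[YY]GG[YY]GG][Y][Y]][[YY]GG][[YY]GG][[[YY]GG[YY]GG][Y][Y][[YY]GG[YY]GG][Y][Y]][[YY]GG][[YY]GG]][[[YY]GG[YY]GG][Y][Y]][[[YY]GG[YY]GG][Y][Y]]]

Answer: [[[[[YY]GG[YY]GG][Y][Y][[YY]GG[YY]GG][Y][Y]][[YY]GG][[YY]GG][[[YY]GG[YY]GG][Y][Y][[YY]GG[YY]GG][Y][Y]][[YY]GG][[YY]GG]][[[YY]GG[YY]GG][Y][Y]][[[YY]GG[YY]GG][Y][Y]]]


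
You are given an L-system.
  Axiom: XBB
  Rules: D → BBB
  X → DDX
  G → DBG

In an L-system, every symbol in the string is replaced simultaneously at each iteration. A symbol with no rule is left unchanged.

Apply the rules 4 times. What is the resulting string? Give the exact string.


Step 0: XBB
Step 1: DDXBB
Step 2: BBBBBBDDXBB
Step 3: BBBBBBBBBBBBDDXBB
Step 4: BBBBBBBBBBBBBBBBBBDDXBB

Answer: BBBBBBBBBBBBBBBBBBDDXBB


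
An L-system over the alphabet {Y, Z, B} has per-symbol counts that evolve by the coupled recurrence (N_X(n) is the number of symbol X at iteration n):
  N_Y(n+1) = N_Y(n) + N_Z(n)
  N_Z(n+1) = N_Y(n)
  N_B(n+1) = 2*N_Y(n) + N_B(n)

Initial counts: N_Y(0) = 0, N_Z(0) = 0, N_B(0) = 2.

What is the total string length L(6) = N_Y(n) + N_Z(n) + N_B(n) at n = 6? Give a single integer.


Answer: 2

Derivation:
Step 0: N_Y=0, N_Z=0, N_B=2, L=2
Step 1: N_Y=0, N_Z=0, N_B=2, L=2
Step 2: N_Y=0, N_Z=0, N_B=2, L=2
Step 3: N_Y=0, N_Z=0, N_B=2, L=2
Step 4: N_Y=0, N_Z=0, N_B=2, L=2
Step 5: N_Y=0, N_Z=0, N_B=2, L=2
Step 6: N_Y=0, N_Z=0, N_B=2, L=2


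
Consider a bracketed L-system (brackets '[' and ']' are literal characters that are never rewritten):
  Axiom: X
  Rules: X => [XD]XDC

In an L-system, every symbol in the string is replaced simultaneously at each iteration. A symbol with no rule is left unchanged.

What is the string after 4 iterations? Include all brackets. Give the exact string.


Answer: [[[[XD]XDCD][XD]XDCDCD][[XD]XDCD][XD]XDCDCDCD][[[XD]XDCD][XD]XDCDCD][[XD]XDCD][XD]XDCDCDCDC

Derivation:
Step 0: X
Step 1: [XD]XDC
Step 2: [[XD]XDCD][XD]XDCDC
Step 3: [[[XD]XDCD][XD]XDCDCD][[XD]XDCD][XD]XDCDCDC
Step 4: [[[[XD]XDCD][XD]XDCDCD][[XD]XDCD][XD]XDCDCDCD][[[XD]XDCD][XD]XDCDCD][[XD]XDCD][XD]XDCDCDCDC


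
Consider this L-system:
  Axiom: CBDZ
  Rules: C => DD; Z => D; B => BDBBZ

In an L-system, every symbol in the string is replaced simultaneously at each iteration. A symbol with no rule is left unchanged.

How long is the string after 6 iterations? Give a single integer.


Answer: 1461

Derivation:
Step 0: length = 4
Step 1: length = 9
Step 2: length = 21
Step 3: length = 57
Step 4: length = 165
Step 5: length = 489
Step 6: length = 1461


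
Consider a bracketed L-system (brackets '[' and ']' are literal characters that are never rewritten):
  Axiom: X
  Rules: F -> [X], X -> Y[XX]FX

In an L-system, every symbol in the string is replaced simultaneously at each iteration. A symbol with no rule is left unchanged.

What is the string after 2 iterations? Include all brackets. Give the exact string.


Step 0: X
Step 1: Y[XX]FX
Step 2: Y[Y[XX]FXY[XX]FX][X]Y[XX]FX

Answer: Y[Y[XX]FXY[XX]FX][X]Y[XX]FX


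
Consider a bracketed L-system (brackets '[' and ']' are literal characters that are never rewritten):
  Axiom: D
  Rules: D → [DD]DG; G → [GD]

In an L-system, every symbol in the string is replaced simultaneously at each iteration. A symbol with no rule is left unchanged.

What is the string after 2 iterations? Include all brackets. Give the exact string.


Answer: [[DD]DG[DD]DG][DD]DG[GD]

Derivation:
Step 0: D
Step 1: [DD]DG
Step 2: [[DD]DG[DD]DG][DD]DG[GD]


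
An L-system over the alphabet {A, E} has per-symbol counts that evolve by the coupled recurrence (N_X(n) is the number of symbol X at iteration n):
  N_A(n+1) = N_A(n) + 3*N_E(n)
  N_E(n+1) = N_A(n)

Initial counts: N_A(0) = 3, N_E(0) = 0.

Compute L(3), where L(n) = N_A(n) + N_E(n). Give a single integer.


Answer: 33

Derivation:
Step 0: N_A=3, N_E=0, L=3
Step 1: N_A=3, N_E=3, L=6
Step 2: N_A=12, N_E=3, L=15
Step 3: N_A=21, N_E=12, L=33


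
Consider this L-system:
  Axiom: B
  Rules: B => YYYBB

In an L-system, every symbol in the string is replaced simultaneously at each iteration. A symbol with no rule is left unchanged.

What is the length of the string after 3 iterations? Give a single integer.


Answer: 29

Derivation:
Step 0: length = 1
Step 1: length = 5
Step 2: length = 13
Step 3: length = 29


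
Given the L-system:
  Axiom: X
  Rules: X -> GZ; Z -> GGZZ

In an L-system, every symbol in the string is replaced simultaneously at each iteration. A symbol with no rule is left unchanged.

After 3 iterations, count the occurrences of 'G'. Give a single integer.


Step 0: X  (0 'G')
Step 1: GZ  (1 'G')
Step 2: GGGZZ  (3 'G')
Step 3: GGGGGZZGGZZ  (7 'G')

Answer: 7


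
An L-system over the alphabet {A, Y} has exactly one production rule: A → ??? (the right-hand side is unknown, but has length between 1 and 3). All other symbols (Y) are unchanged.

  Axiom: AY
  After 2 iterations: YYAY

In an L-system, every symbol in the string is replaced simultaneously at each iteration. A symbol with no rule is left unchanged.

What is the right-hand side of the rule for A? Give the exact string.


Answer: YA

Derivation:
Trying A → YA:
  Step 0: AY
  Step 1: YAY
  Step 2: YYAY
Matches the given result.


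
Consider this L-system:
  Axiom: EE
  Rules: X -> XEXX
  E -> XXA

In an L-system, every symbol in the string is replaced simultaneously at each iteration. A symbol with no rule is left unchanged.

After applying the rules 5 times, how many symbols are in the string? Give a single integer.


Answer: 774

Derivation:
Step 0: length = 2
Step 1: length = 6
Step 2: length = 18
Step 3: length = 62
Step 4: length = 218
Step 5: length = 774


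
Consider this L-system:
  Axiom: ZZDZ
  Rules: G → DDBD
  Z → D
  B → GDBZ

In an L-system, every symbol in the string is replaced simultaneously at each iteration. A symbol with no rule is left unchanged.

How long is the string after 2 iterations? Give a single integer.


Step 0: length = 4
Step 1: length = 4
Step 2: length = 4

Answer: 4


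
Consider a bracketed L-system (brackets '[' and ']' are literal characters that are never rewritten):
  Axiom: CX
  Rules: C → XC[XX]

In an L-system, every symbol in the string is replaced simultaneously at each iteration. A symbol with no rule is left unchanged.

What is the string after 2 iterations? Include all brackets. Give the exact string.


Answer: XXC[XX][XX]X

Derivation:
Step 0: CX
Step 1: XC[XX]X
Step 2: XXC[XX][XX]X


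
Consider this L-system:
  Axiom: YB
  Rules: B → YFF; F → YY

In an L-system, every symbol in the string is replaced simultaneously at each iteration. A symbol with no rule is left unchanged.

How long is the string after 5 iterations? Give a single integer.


Step 0: length = 2
Step 1: length = 4
Step 2: length = 6
Step 3: length = 6
Step 4: length = 6
Step 5: length = 6

Answer: 6


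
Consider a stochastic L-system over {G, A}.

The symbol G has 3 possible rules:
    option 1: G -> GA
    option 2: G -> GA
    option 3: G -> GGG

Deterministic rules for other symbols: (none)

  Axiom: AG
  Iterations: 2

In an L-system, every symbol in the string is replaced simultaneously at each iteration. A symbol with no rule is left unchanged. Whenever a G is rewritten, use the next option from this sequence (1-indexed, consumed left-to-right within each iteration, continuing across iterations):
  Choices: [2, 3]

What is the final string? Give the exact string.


Answer: AGGGA

Derivation:
Step 0: AG
Step 1: AGA  (used choices [2])
Step 2: AGGGA  (used choices [3])


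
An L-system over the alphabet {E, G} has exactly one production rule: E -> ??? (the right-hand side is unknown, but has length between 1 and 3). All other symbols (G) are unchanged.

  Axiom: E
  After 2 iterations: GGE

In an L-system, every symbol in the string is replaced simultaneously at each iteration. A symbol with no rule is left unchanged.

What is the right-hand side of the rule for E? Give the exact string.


Trying E -> GE:
  Step 0: E
  Step 1: GE
  Step 2: GGE
Matches the given result.

Answer: GE


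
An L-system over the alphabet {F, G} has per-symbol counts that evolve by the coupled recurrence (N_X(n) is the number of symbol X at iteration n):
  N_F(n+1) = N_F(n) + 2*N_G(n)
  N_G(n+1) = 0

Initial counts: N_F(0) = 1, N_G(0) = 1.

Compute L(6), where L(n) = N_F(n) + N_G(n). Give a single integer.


Answer: 3

Derivation:
Step 0: N_F=1, N_G=1, L=2
Step 1: N_F=3, N_G=0, L=3
Step 2: N_F=3, N_G=0, L=3
Step 3: N_F=3, N_G=0, L=3
Step 4: N_F=3, N_G=0, L=3
Step 5: N_F=3, N_G=0, L=3
Step 6: N_F=3, N_G=0, L=3


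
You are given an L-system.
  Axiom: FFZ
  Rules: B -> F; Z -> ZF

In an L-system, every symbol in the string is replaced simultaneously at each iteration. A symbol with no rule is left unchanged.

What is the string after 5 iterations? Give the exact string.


Answer: FFZFFFFF

Derivation:
Step 0: FFZ
Step 1: FFZF
Step 2: FFZFF
Step 3: FFZFFF
Step 4: FFZFFFF
Step 5: FFZFFFFF


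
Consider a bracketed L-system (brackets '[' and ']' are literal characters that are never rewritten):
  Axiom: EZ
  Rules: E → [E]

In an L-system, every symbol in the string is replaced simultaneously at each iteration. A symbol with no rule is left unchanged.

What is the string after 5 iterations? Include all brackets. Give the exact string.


Step 0: EZ
Step 1: [E]Z
Step 2: [[E]]Z
Step 3: [[[E]]]Z
Step 4: [[[[E]]]]Z
Step 5: [[[[[E]]]]]Z

Answer: [[[[[E]]]]]Z


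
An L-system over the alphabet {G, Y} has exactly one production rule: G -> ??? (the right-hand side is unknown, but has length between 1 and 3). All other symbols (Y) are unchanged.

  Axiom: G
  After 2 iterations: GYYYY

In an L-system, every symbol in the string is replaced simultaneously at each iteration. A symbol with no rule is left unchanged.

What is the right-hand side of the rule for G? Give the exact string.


Answer: GYY

Derivation:
Trying G -> GYY:
  Step 0: G
  Step 1: GYY
  Step 2: GYYYY
Matches the given result.


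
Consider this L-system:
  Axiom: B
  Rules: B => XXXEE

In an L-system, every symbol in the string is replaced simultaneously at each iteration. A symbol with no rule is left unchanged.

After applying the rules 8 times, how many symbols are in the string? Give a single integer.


Step 0: length = 1
Step 1: length = 5
Step 2: length = 5
Step 3: length = 5
Step 4: length = 5
Step 5: length = 5
Step 6: length = 5
Step 7: length = 5
Step 8: length = 5

Answer: 5


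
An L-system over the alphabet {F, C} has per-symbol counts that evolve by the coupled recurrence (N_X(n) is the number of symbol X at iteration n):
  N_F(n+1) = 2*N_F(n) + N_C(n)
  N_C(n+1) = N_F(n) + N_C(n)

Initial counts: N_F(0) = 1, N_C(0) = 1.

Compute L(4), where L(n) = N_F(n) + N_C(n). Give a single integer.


Step 0: N_F=1, N_C=1, L=2
Step 1: N_F=3, N_C=2, L=5
Step 2: N_F=8, N_C=5, L=13
Step 3: N_F=21, N_C=13, L=34
Step 4: N_F=55, N_C=34, L=89

Answer: 89


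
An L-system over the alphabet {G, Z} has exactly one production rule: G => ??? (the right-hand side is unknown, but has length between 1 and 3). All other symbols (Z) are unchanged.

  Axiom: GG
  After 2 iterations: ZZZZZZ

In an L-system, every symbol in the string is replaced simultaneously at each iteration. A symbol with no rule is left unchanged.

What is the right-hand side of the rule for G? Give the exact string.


Trying G => ZZZ:
  Step 0: GG
  Step 1: ZZZZZZ
  Step 2: ZZZZZZ
Matches the given result.

Answer: ZZZ


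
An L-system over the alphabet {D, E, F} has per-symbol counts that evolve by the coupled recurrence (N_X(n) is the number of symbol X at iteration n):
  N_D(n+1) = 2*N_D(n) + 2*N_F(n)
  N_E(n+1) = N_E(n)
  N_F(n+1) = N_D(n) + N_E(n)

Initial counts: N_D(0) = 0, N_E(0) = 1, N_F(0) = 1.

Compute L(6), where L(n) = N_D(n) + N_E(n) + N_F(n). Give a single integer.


Answer: 518

Derivation:
Step 0: N_D=0, N_E=1, N_F=1, L=2
Step 1: N_D=2, N_E=1, N_F=1, L=4
Step 2: N_D=6, N_E=1, N_F=3, L=10
Step 3: N_D=18, N_E=1, N_F=7, L=26
Step 4: N_D=50, N_E=1, N_F=19, L=70
Step 5: N_D=138, N_E=1, N_F=51, L=190
Step 6: N_D=378, N_E=1, N_F=139, L=518


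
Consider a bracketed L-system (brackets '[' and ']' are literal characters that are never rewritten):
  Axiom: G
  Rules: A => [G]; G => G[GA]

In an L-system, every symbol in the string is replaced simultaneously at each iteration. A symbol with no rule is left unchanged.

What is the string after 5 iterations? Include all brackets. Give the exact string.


Answer: G[GA][G[GA][G]][G[GA][G[GA][G]][G[GA]]][G[GA][G[GA][G]][G[GA][G[GA][G]][G[GA]]][G[GA][G[GA][G]]]][G[GA][G[GA][G]][G[GA][G[GA][G]][G[GA]]][G[GA][G[GA][G]][G[GA][G[GA][G]][G[GA]]][G[GA][G[GA][G]]]][G[GA][G[GA][G]][G[GA][G[GA][G]][G[GA]]]]]

Derivation:
Step 0: G
Step 1: G[GA]
Step 2: G[GA][G[GA][G]]
Step 3: G[GA][G[GA][G]][G[GA][G[GA][G]][G[GA]]]
Step 4: G[GA][G[GA][G]][G[GA][G[GA][G]][G[GA]]][G[GA][G[GA][G]][G[GA][G[GA][G]][G[GA]]][G[GA][G[GA][G]]]]
Step 5: G[GA][G[GA][G]][G[GA][G[GA][G]][G[GA]]][G[GA][G[GA][G]][G[GA][G[GA][G]][G[GA]]][G[GA][G[GA][G]]]][G[GA][G[GA][G]][G[GA][G[GA][G]][G[GA]]][G[GA][G[GA][G]][G[GA][G[GA][G]][G[GA]]][G[GA][G[GA][G]]]][G[GA][G[GA][G]][G[GA][G[GA][G]][G[GA]]]]]


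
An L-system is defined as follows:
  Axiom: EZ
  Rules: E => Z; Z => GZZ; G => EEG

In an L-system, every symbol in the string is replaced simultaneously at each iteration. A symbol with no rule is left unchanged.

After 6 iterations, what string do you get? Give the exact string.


Answer: EEGGZZGZZEEGGZZGZZGZZGZZZZEEGGZZGZZZZEEGZZEEGEEGGZZGZZEEGGZZGZZZZEEGEEGGZZGZZEEGGZZGZZGZZGZZZZEEGZZEEGEEGGZZGZZEEGGZZGZZZZEEGEEGGZZGZZEEGGZZGZZZZEEGEEGGZZGZZEEGGZZGZZZZEEGEEGGZZGZZEEGGZZGZZEEGGZZGZZEEGGZZGZZGZZGZZZZEEGEEGGZZGZZEEGGZZGZZGZZGZZZZEEGGZZGZZZZEEGZZEEGEEGGZZGZZEEGGZZGZZZZEEGEEGGZZGZZEEGGZZGZZGZZGZZZZEEGZZEEGEEGGZZGZZEEGGZZGZZZZEEGEEGGZZGZZEEGGZZGZZEEGGZZGZZEEGGZZGZZGZZGZZZZEEGGZZGZZZZEEGZZEEGEEGGZZGZZEEGGZZGZZZZEEGEEGGZZGZZEEGGZZGZZGZZGZZZZEEGZZEEGEEGGZZGZZEEGGZZGZZZZEEGEEGGZZGZZEEGGZZGZZ

Derivation:
Step 0: EZ
Step 1: ZGZZ
Step 2: GZZEEGGZZGZZ
Step 3: EEGGZZGZZZZEEGEEGGZZGZZEEGGZZGZZ
Step 4: ZZEEGEEGGZZGZZEEGGZZGZZGZZGZZZZEEGZZEEGEEGGZZGZZEEGGZZGZZZZEEGEEGGZZGZZEEGGZZGZZ
Step 5: GZZGZZZZEEGZZEEGEEGGZZGZZEEGGZZGZZZZEEGEEGGZZGZZEEGGZZGZZEEGGZZGZZEEGGZZGZZGZZGZZZZEEGGZZGZZZZEEGZZEEGEEGGZZGZZEEGGZZGZZZZEEGEEGGZZGZZEEGGZZGZZGZZGZZZZEEGZZEEGEEGGZZGZZEEGGZZGZZZZEEGEEGGZZGZZEEGGZZGZZ
Step 6: EEGGZZGZZEEGGZZGZZGZZGZZZZEEGGZZGZZZZEEGZZEEGEEGGZZGZZEEGGZZGZZZZEEGEEGGZZGZZEEGGZZGZZGZZGZZZZEEGZZEEGEEGGZZGZZEEGGZZGZZZZEEGEEGGZZGZZEEGGZZGZZZZEEGEEGGZZGZZEEGGZZGZZZZEEGEEGGZZGZZEEGGZZGZZEEGGZZGZZEEGGZZGZZGZZGZZZZEEGEEGGZZGZZEEGGZZGZZGZZGZZZZEEGGZZGZZZZEEGZZEEGEEGGZZGZZEEGGZZGZZZZEEGEEGGZZGZZEEGGZZGZZGZZGZZZZEEGZZEEGEEGGZZGZZEEGGZZGZZZZEEGEEGGZZGZZEEGGZZGZZEEGGZZGZZEEGGZZGZZGZZGZZZZEEGGZZGZZZZEEGZZEEGEEGGZZGZZEEGGZZGZZZZEEGEEGGZZGZZEEGGZZGZZGZZGZZZZEEGZZEEGEEGGZZGZZEEGGZZGZZZZEEGEEGGZZGZZEEGGZZGZZ


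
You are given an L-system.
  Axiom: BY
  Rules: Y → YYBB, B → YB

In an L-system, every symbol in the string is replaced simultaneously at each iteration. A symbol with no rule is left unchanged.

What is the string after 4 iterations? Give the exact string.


Answer: YYBBYYBBYBYBYYBBYYBBYBYBYYBBYBYYBBYBYYBBYYBBYBYBYYBBYBYYBBYYBBYBYBYYBBYYBBYBYBYYBBYBYYBBYBYYBBYYBBYBYBYYBBYYBBYBYBYYBBYBYYBBYBYYBBYYBBYBYBYYBBYBYYBBYYBBYBYBYYBBYB

Derivation:
Step 0: BY
Step 1: YBYYBB
Step 2: YYBBYBYYBBYYBBYBYB
Step 3: YYBBYYBBYBYBYYBBYBYYBBYYBBYBYBYYBBYYBBYBYBYYBBYBYYBBYB
Step 4: YYBBYYBBYBYBYYBBYYBBYBYBYYBBYBYYBBYBYYBBYYBBYBYBYYBBYBYYBBYYBBYBYBYYBBYYBBYBYBYYBBYBYYBBYBYYBBYYBBYBYBYYBBYYBBYBYBYYBBYBYYBBYBYYBBYYBBYBYBYYBBYBYYBBYYBBYBYBYYBBYB


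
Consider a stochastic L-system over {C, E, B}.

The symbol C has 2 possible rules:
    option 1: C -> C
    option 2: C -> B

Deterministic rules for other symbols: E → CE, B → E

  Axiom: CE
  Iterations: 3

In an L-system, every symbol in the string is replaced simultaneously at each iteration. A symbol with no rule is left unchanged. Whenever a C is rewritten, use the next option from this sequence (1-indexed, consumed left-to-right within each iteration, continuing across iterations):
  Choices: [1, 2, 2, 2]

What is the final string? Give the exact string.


Answer: EEBCE

Derivation:
Step 0: CE
Step 1: CCE  (used choices [1])
Step 2: BBCE  (used choices [2, 2])
Step 3: EEBCE  (used choices [2])


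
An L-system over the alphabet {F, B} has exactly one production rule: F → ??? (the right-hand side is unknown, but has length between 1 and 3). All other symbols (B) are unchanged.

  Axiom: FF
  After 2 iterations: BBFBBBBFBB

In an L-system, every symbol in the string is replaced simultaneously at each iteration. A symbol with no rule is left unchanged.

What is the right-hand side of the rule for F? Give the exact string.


Trying F → BFB:
  Step 0: FF
  Step 1: BFBBFB
  Step 2: BBFBBBBFBB
Matches the given result.

Answer: BFB


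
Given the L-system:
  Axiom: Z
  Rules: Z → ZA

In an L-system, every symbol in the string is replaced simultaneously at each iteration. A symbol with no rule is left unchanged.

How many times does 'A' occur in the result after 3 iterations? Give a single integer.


Answer: 3

Derivation:
Step 0: Z  (0 'A')
Step 1: ZA  (1 'A')
Step 2: ZAA  (2 'A')
Step 3: ZAAA  (3 'A')


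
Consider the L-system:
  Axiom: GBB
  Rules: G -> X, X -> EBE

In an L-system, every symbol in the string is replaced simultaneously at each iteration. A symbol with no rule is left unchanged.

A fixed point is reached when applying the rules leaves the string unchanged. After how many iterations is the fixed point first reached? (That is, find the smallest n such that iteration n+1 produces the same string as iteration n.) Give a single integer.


Answer: 2

Derivation:
Step 0: GBB
Step 1: XBB
Step 2: EBEBB
Step 3: EBEBB  (unchanged — fixed point at step 2)


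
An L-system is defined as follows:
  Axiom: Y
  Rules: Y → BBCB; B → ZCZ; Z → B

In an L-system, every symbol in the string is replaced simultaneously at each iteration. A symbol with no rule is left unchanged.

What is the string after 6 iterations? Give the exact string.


Step 0: Y
Step 1: BBCB
Step 2: ZCZZCZCZCZ
Step 3: BCBBCBCBCB
Step 4: ZCZCZCZZCZCZCZCZCZCZCZ
Step 5: BCBCBCBBCBCBCBCBCBCBCB
Step 6: ZCZCZCZCZCZCZCZZCZCZCZCZCZCZCZCZCZCZCZCZCZCZCZ

Answer: ZCZCZCZCZCZCZCZZCZCZCZCZCZCZCZCZCZCZCZCZCZCZCZ


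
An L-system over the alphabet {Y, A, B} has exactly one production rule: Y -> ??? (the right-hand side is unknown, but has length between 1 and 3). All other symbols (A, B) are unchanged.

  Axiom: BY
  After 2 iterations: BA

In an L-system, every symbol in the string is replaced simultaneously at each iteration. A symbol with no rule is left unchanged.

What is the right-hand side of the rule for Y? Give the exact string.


Answer: A

Derivation:
Trying Y -> A:
  Step 0: BY
  Step 1: BA
  Step 2: BA
Matches the given result.


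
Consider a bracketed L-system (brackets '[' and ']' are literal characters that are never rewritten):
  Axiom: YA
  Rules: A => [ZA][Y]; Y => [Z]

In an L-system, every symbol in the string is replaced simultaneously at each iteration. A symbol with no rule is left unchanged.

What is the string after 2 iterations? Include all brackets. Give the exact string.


Step 0: YA
Step 1: [Z][ZA][Y]
Step 2: [Z][Z[ZA][Y]][[Z]]

Answer: [Z][Z[ZA][Y]][[Z]]


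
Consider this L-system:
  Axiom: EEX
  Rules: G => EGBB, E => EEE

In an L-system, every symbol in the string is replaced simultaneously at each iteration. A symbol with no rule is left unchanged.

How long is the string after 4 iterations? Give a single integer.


Step 0: length = 3
Step 1: length = 7
Step 2: length = 19
Step 3: length = 55
Step 4: length = 163

Answer: 163


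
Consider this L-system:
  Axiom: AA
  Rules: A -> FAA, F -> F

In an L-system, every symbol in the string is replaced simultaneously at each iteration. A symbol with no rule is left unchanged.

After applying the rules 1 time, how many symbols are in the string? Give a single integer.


Answer: 6

Derivation:
Step 0: length = 2
Step 1: length = 6


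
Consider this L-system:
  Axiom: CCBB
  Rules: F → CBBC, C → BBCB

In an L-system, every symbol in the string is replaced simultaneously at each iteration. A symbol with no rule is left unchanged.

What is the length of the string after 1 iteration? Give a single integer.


Step 0: length = 4
Step 1: length = 10

Answer: 10


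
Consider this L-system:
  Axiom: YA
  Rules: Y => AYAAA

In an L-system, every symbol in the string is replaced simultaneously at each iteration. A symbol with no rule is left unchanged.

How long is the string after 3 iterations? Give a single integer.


Step 0: length = 2
Step 1: length = 6
Step 2: length = 10
Step 3: length = 14

Answer: 14


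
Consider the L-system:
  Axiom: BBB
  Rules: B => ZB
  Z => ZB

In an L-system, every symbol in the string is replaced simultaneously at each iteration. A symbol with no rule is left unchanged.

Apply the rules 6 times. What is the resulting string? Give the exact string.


Answer: ZBZBZBZBZBZBZBZBZBZBZBZBZBZBZBZBZBZBZBZBZBZBZBZBZBZBZBZBZBZBZBZBZBZBZBZBZBZBZBZBZBZBZBZBZBZBZBZBZBZBZBZBZBZBZBZBZBZBZBZBZBZBZBZBZBZBZBZBZBZBZBZBZBZBZBZBZBZBZBZBZBZBZBZBZBZBZBZBZBZBZBZBZBZBZBZB

Derivation:
Step 0: BBB
Step 1: ZBZBZB
Step 2: ZBZBZBZBZBZB
Step 3: ZBZBZBZBZBZBZBZBZBZBZBZB
Step 4: ZBZBZBZBZBZBZBZBZBZBZBZBZBZBZBZBZBZBZBZBZBZBZBZB
Step 5: ZBZBZBZBZBZBZBZBZBZBZBZBZBZBZBZBZBZBZBZBZBZBZBZBZBZBZBZBZBZBZBZBZBZBZBZBZBZBZBZBZBZBZBZBZBZBZBZB
Step 6: ZBZBZBZBZBZBZBZBZBZBZBZBZBZBZBZBZBZBZBZBZBZBZBZBZBZBZBZBZBZBZBZBZBZBZBZBZBZBZBZBZBZBZBZBZBZBZBZBZBZBZBZBZBZBZBZBZBZBZBZBZBZBZBZBZBZBZBZBZBZBZBZBZBZBZBZBZBZBZBZBZBZBZBZBZBZBZBZBZBZBZBZBZBZBZBZB


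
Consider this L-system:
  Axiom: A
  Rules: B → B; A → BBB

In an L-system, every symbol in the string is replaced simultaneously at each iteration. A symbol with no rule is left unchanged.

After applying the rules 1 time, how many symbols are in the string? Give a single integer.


Answer: 3

Derivation:
Step 0: length = 1
Step 1: length = 3


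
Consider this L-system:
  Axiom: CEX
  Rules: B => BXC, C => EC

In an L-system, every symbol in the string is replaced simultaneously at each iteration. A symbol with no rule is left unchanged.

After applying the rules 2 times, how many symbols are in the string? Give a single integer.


Step 0: length = 3
Step 1: length = 4
Step 2: length = 5

Answer: 5


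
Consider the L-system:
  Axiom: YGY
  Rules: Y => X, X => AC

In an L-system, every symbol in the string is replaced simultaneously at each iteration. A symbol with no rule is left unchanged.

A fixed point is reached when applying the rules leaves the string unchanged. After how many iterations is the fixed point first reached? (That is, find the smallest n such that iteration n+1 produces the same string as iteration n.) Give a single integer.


Answer: 2

Derivation:
Step 0: YGY
Step 1: XGX
Step 2: ACGAC
Step 3: ACGAC  (unchanged — fixed point at step 2)


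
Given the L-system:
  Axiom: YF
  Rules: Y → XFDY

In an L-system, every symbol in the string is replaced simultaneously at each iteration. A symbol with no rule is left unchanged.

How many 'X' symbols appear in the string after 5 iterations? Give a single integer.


Step 0: YF  (0 'X')
Step 1: XFDYF  (1 'X')
Step 2: XFDXFDYF  (2 'X')
Step 3: XFDXFDXFDYF  (3 'X')
Step 4: XFDXFDXFDXFDYF  (4 'X')
Step 5: XFDXFDXFDXFDXFDYF  (5 'X')

Answer: 5


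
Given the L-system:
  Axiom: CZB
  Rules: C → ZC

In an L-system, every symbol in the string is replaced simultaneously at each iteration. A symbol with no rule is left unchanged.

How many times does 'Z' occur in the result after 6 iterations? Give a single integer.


Answer: 7

Derivation:
Step 0: CZB  (1 'Z')
Step 1: ZCZB  (2 'Z')
Step 2: ZZCZB  (3 'Z')
Step 3: ZZZCZB  (4 'Z')
Step 4: ZZZZCZB  (5 'Z')
Step 5: ZZZZZCZB  (6 'Z')
Step 6: ZZZZZZCZB  (7 'Z')


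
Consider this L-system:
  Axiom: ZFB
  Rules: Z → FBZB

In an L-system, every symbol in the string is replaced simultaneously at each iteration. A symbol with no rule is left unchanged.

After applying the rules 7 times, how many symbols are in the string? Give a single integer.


Step 0: length = 3
Step 1: length = 6
Step 2: length = 9
Step 3: length = 12
Step 4: length = 15
Step 5: length = 18
Step 6: length = 21
Step 7: length = 24

Answer: 24


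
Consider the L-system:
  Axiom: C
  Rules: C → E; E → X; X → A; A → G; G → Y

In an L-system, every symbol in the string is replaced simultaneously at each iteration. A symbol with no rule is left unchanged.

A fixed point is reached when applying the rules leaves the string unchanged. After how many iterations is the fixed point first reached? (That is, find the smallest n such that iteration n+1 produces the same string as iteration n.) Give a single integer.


Step 0: C
Step 1: E
Step 2: X
Step 3: A
Step 4: G
Step 5: Y
Step 6: Y  (unchanged — fixed point at step 5)

Answer: 5


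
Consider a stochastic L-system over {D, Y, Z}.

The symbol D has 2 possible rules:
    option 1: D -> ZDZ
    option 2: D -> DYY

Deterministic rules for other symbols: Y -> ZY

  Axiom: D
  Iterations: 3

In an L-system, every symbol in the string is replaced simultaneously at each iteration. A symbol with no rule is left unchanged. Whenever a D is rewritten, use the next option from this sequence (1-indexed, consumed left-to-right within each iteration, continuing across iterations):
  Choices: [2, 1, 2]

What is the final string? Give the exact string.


Step 0: D
Step 1: DYY  (used choices [2])
Step 2: ZDZZYZY  (used choices [1])
Step 3: ZDYYZZZYZZY  (used choices [2])

Answer: ZDYYZZZYZZY
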